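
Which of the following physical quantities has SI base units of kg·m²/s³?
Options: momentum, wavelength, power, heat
Checking the SI base units of each option:
  momentum (p = mv): kg·m/s  ✗
  wavelength (λ = v/f): m  ✗
  power (P = W/t): kg·m²/s³  ✓ matches
  heat (Q = mcΔT): kg·m²/s²  ✗

Only power has units kg·m²/s³.

Answer: power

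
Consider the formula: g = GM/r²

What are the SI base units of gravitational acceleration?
Units of each symbol in g = GM/r²:
  G (gravitational constant): m³/(kg·s²)
  M (mass): kg
  r (distance): m  → to the power 2 in the denominator, contributes 1/m²

Multiplying the contributions: [m³/(kg·s²)] · [kg] · [1/m²]
Adding exponents of each base unit: m: 1, s: -2
SI base units of gravitational acceleration: m/s²

Answer: m/s²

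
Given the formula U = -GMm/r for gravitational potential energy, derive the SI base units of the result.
Units of each symbol in U = -GMm/r:
  G (gravitational constant): m³/(kg·s²)
  M (mass): kg
  m (mass): kg
  r (distance): m  → in the denominator, contributes 1/m
  The minus sign does not affect the units.

Multiplying the contributions: [m³/(kg·s²)] · [kg] · [kg] · [1/m]
Adding exponents of each base unit: kg: 1, m: 2, s: -2
SI base units of gravitational potential energy: kg·m²/s²

Answer: kg·m²/s²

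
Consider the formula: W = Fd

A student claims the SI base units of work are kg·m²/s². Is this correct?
Units of each symbol in W = Fd:
  F (force): kg·m/s²
  d (displacement): m

Multiplying the contributions: [kg·m/s²] · [m]
Adding exponents of each base unit: kg: 1, m: 2, s: -2
SI base units of work: kg·m²/s²

The claimed units kg·m²/s² match the derived units, so the claim is correct.

Answer: Yes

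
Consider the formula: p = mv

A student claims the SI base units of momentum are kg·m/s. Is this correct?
Units of each symbol in p = mv:
  m (mass): kg
  v (velocity): m/s

Multiplying the contributions: [kg] · [m/s]
Adding exponents of each base unit: kg: 1, m: 1, s: -1
SI base units of momentum: kg·m/s

The claimed units kg·m/s match the derived units, so the claim is correct.

Answer: Yes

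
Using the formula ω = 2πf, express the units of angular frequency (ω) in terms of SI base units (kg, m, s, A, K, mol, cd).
Units of each symbol in ω = 2πf:
  f (frequency): 1/s
  The factor 2π is dimensionless.

Multiplying the contributions: [1/s]
Adding exponents of each base unit: s: -1
SI base units of angular frequency: 1/s

Answer: 1/s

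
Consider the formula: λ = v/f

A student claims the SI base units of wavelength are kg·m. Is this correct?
Units of each symbol in λ = v/f:
  v (wave speed): m/s
  f (frequency): 1/s  → in the denominator, contributes s

Multiplying the contributions: [m/s] · [s]
Adding exponents of each base unit: m: 1
SI base units of wavelength: m

The claimed units kg·m (exponents kg: 1, m: 1) do not match the derived units m (exponents m: 1), so the claim is incorrect.

Answer: No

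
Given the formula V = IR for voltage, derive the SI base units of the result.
Units of each symbol in V = IR:
  I (current): A
  R (resistance, in ohms): kg·m²/(s³·A²)

Multiplying the contributions: [A] · [kg·m²/(s³·A²)]
Adding exponents of each base unit: kg: 1, m: 2, s: -3, A: -1
SI base units of voltage: kg·m²/(s³·A)

Answer: kg·m²/(s³·A)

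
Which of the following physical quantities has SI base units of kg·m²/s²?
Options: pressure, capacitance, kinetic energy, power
Checking the SI base units of each option:
  pressure (P = F/A): kg/(m·s²)  ✗
  capacitance (C = Q/V): s⁴·A²/(kg·m²)  ✗
  kinetic energy (E = ½mv²): kg·m²/s²  ✓ matches
  power (P = W/t): kg·m²/s³  ✗

Only kinetic energy has units kg·m²/s².

Answer: kinetic energy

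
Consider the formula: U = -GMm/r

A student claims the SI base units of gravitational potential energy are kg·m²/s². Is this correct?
Units of each symbol in U = -GMm/r:
  G (gravitational constant): m³/(kg·s²)
  M (mass): kg
  m (mass): kg
  r (distance): m  → in the denominator, contributes 1/m
  The minus sign does not affect the units.

Multiplying the contributions: [m³/(kg·s²)] · [kg] · [kg] · [1/m]
Adding exponents of each base unit: kg: 1, m: 2, s: -2
SI base units of gravitational potential energy: kg·m²/s²

The claimed units kg·m²/s² match the derived units, so the claim is correct.

Answer: Yes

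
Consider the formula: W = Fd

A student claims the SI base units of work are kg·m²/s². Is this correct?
Units of each symbol in W = Fd:
  F (force): kg·m/s²
  d (displacement): m

Multiplying the contributions: [kg·m/s²] · [m]
Adding exponents of each base unit: kg: 1, m: 2, s: -2
SI base units of work: kg·m²/s²

The claimed units kg·m²/s² match the derived units, so the claim is correct.

Answer: Yes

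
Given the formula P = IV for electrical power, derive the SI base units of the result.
Units of each symbol in P = IV:
  I (current): A
  V (voltage, in volts): kg·m²/(s³·A)

Multiplying the contributions: [A] · [kg·m²/(s³·A)]
Adding exponents of each base unit: kg: 1, m: 2, s: -3
SI base units of electrical power: kg·m²/s³

Answer: kg·m²/s³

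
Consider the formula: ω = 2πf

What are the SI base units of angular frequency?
Units of each symbol in ω = 2πf:
  f (frequency): 1/s
  The factor 2π is dimensionless.

Multiplying the contributions: [1/s]
Adding exponents of each base unit: s: -1
SI base units of angular frequency: 1/s

Answer: 1/s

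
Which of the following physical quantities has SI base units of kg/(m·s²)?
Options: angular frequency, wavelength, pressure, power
Checking the SI base units of each option:
  angular frequency (ω = 2πf): 1/s  ✗
  wavelength (λ = v/f): m  ✗
  pressure (P = F/A): kg/(m·s²)  ✓ matches
  power (P = W/t): kg·m²/s³  ✗

Only pressure has units kg/(m·s²).

Answer: pressure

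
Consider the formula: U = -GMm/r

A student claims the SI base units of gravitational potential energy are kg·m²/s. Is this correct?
Units of each symbol in U = -GMm/r:
  G (gravitational constant): m³/(kg·s²)
  M (mass): kg
  m (mass): kg
  r (distance): m  → in the denominator, contributes 1/m
  The minus sign does not affect the units.

Multiplying the contributions: [m³/(kg·s²)] · [kg] · [kg] · [1/m]
Adding exponents of each base unit: kg: 1, m: 2, s: -2
SI base units of gravitational potential energy: kg·m²/s²

The claimed units kg·m²/s (exponents kg: 1, m: 2, s: -1) do not match the derived units kg·m²/s² (exponents kg: 1, m: 2, s: -2), so the claim is incorrect.

Answer: No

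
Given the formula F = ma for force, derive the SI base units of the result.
Units of each symbol in F = ma:
  m (mass): kg
  a (acceleration): m/s²

Multiplying the contributions: [kg] · [m/s²]
Adding exponents of each base unit: kg: 1, m: 1, s: -2
SI base units of force: kg·m/s²

Answer: kg·m/s²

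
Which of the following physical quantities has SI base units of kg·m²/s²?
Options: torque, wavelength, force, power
Checking the SI base units of each option:
  torque (τ = Fr): kg·m²/s²  ✓ matches
  wavelength (λ = v/f): m  ✗
  force (F = ma): kg·m/s²  ✗
  power (P = W/t): kg·m²/s³  ✗

Only torque has units kg·m²/s².

Answer: torque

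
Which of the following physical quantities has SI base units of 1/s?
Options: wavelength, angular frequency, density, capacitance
Checking the SI base units of each option:
  wavelength (λ = v/f): m  ✗
  angular frequency (ω = 2πf): 1/s  ✓ matches
  density (ρ = m/V): kg/m³  ✗
  capacitance (C = Q/V): s⁴·A²/(kg·m²)  ✗

Only angular frequency has units 1/s.

Answer: angular frequency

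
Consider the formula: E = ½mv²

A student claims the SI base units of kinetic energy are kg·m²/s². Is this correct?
Units of each symbol in E = ½mv²:
  m (mass): kg
  v (speed): m/s  → to the power 2, contributes m²/s²
  The factor ½ is dimensionless.

Multiplying the contributions: [kg] · [m²/s²]
Adding exponents of each base unit: kg: 1, m: 2, s: -2
SI base units of kinetic energy: kg·m²/s²

The claimed units kg·m²/s² match the derived units, so the claim is correct.

Answer: Yes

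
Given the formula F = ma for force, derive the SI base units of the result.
Units of each symbol in F = ma:
  m (mass): kg
  a (acceleration): m/s²

Multiplying the contributions: [kg] · [m/s²]
Adding exponents of each base unit: kg: 1, m: 1, s: -2
SI base units of force: kg·m/s²

Answer: kg·m/s²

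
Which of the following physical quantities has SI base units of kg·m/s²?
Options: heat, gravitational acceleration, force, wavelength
Checking the SI base units of each option:
  heat (Q = mcΔT): kg·m²/s²  ✗
  gravitational acceleration (g = GM/r²): m/s²  ✗
  force (F = ma): kg·m/s²  ✓ matches
  wavelength (λ = v/f): m  ✗

Only force has units kg·m/s².

Answer: force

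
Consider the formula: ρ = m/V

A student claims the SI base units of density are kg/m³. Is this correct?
Units of each symbol in ρ = m/V:
  m (mass): kg
  V (volume): m³  → in the denominator, contributes 1/m³

Multiplying the contributions: [kg] · [1/m³]
Adding exponents of each base unit: kg: 1, m: -3
SI base units of density: kg/m³

The claimed units kg/m³ match the derived units, so the claim is correct.

Answer: Yes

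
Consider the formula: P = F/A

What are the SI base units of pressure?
Units of each symbol in P = F/A:
  F (force): kg·m/s²
  A (area): m²  → in the denominator, contributes 1/m²

Multiplying the contributions: [kg·m/s²] · [1/m²]
Adding exponents of each base unit: kg: 1, m: -1, s: -2
SI base units of pressure: kg/(m·s²)

Answer: kg/(m·s²)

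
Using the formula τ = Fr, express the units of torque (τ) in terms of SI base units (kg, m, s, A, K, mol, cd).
Units of each symbol in τ = Fr:
  F (force): kg·m/s²
  r (lever arm): m

Multiplying the contributions: [kg·m/s²] · [m]
Adding exponents of each base unit: kg: 1, m: 2, s: -2
SI base units of torque: kg·m²/s²

Answer: kg·m²/s²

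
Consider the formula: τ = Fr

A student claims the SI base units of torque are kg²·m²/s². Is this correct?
Units of each symbol in τ = Fr:
  F (force): kg·m/s²
  r (lever arm): m

Multiplying the contributions: [kg·m/s²] · [m]
Adding exponents of each base unit: kg: 1, m: 2, s: -2
SI base units of torque: kg·m²/s²

The claimed units kg²·m²/s² (exponents kg: 2, m: 2, s: -2) do not match the derived units kg·m²/s² (exponents kg: 1, m: 2, s: -2), so the claim is incorrect.

Answer: No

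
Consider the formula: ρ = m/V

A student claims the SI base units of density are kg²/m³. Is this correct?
Units of each symbol in ρ = m/V:
  m (mass): kg
  V (volume): m³  → in the denominator, contributes 1/m³

Multiplying the contributions: [kg] · [1/m³]
Adding exponents of each base unit: kg: 1, m: -3
SI base units of density: kg/m³

The claimed units kg²/m³ (exponents kg: 2, m: -3) do not match the derived units kg/m³ (exponents kg: 1, m: -3), so the claim is incorrect.

Answer: No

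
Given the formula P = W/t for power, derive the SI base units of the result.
Units of each symbol in P = W/t:
  W (work): kg·m²/s²
  t (time): s  → in the denominator, contributes 1/s

Multiplying the contributions: [kg·m²/s²] · [1/s]
Adding exponents of each base unit: kg: 1, m: 2, s: -3
SI base units of power: kg·m²/s³

Answer: kg·m²/s³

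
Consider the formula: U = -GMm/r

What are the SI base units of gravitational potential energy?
Units of each symbol in U = -GMm/r:
  G (gravitational constant): m³/(kg·s²)
  M (mass): kg
  m (mass): kg
  r (distance): m  → in the denominator, contributes 1/m
  The minus sign does not affect the units.

Multiplying the contributions: [m³/(kg·s²)] · [kg] · [kg] · [1/m]
Adding exponents of each base unit: kg: 1, m: 2, s: -2
SI base units of gravitational potential energy: kg·m²/s²

Answer: kg·m²/s²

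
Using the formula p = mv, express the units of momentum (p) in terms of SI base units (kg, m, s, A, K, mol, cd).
Units of each symbol in p = mv:
  m (mass): kg
  v (velocity): m/s

Multiplying the contributions: [kg] · [m/s]
Adding exponents of each base unit: kg: 1, m: 1, s: -1
SI base units of momentum: kg·m/s

Answer: kg·m/s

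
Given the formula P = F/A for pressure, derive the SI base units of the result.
Units of each symbol in P = F/A:
  F (force): kg·m/s²
  A (area): m²  → in the denominator, contributes 1/m²

Multiplying the contributions: [kg·m/s²] · [1/m²]
Adding exponents of each base unit: kg: 1, m: -1, s: -2
SI base units of pressure: kg/(m·s²)

Answer: kg/(m·s²)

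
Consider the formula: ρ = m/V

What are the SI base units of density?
Units of each symbol in ρ = m/V:
  m (mass): kg
  V (volume): m³  → in the denominator, contributes 1/m³

Multiplying the contributions: [kg] · [1/m³]
Adding exponents of each base unit: kg: 1, m: -3
SI base units of density: kg/m³

Answer: kg/m³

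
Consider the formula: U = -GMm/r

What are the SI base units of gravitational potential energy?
Units of each symbol in U = -GMm/r:
  G (gravitational constant): m³/(kg·s²)
  M (mass): kg
  m (mass): kg
  r (distance): m  → in the denominator, contributes 1/m
  The minus sign does not affect the units.

Multiplying the contributions: [m³/(kg·s²)] · [kg] · [kg] · [1/m]
Adding exponents of each base unit: kg: 1, m: 2, s: -2
SI base units of gravitational potential energy: kg·m²/s²

Answer: kg·m²/s²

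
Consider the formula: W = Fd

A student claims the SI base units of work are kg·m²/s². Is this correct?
Units of each symbol in W = Fd:
  F (force): kg·m/s²
  d (displacement): m

Multiplying the contributions: [kg·m/s²] · [m]
Adding exponents of each base unit: kg: 1, m: 2, s: -2
SI base units of work: kg·m²/s²

The claimed units kg·m²/s² match the derived units, so the claim is correct.

Answer: Yes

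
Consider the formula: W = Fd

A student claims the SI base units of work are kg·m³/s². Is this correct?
Units of each symbol in W = Fd:
  F (force): kg·m/s²
  d (displacement): m

Multiplying the contributions: [kg·m/s²] · [m]
Adding exponents of each base unit: kg: 1, m: 2, s: -2
SI base units of work: kg·m²/s²

The claimed units kg·m³/s² (exponents kg: 1, m: 3, s: -2) do not match the derived units kg·m²/s² (exponents kg: 1, m: 2, s: -2), so the claim is incorrect.

Answer: No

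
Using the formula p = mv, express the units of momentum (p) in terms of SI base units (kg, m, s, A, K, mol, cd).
Units of each symbol in p = mv:
  m (mass): kg
  v (velocity): m/s

Multiplying the contributions: [kg] · [m/s]
Adding exponents of each base unit: kg: 1, m: 1, s: -1
SI base units of momentum: kg·m/s

Answer: kg·m/s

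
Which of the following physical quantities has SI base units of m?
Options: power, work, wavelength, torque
Checking the SI base units of each option:
  power (P = W/t): kg·m²/s³  ✗
  work (W = Fd): kg·m²/s²  ✗
  wavelength (λ = v/f): m  ✓ matches
  torque (τ = Fr): kg·m²/s²  ✗

Only wavelength has units m.

Answer: wavelength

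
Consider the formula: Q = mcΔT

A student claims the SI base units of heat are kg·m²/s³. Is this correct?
Units of each symbol in Q = mcΔT:
  m (mass): kg
  c (specific heat capacity, in J/(kg·K)): m²/(s²·K)
  ΔT (temperature change): K

Multiplying the contributions: [kg] · [m²/(s²·K)] · [K]
Adding exponents of each base unit: kg: 1, m: 2, s: -2
SI base units of heat: kg·m²/s²

The claimed units kg·m²/s³ (exponents kg: 1, m: 2, s: -3) do not match the derived units kg·m²/s² (exponents kg: 1, m: 2, s: -2), so the claim is incorrect.

Answer: No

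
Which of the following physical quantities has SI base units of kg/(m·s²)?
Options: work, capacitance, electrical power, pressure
Checking the SI base units of each option:
  work (W = Fd): kg·m²/s²  ✗
  capacitance (C = Q/V): s⁴·A²/(kg·m²)  ✗
  electrical power (P = IV): kg·m²/s³  ✗
  pressure (P = F/A): kg/(m·s²)  ✓ matches

Only pressure has units kg/(m·s²).

Answer: pressure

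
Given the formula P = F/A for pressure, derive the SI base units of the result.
Units of each symbol in P = F/A:
  F (force): kg·m/s²
  A (area): m²  → in the denominator, contributes 1/m²

Multiplying the contributions: [kg·m/s²] · [1/m²]
Adding exponents of each base unit: kg: 1, m: -1, s: -2
SI base units of pressure: kg/(m·s²)

Answer: kg/(m·s²)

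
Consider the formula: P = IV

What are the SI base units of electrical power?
Units of each symbol in P = IV:
  I (current): A
  V (voltage, in volts): kg·m²/(s³·A)

Multiplying the contributions: [A] · [kg·m²/(s³·A)]
Adding exponents of each base unit: kg: 1, m: 2, s: -3
SI base units of electrical power: kg·m²/s³

Answer: kg·m²/s³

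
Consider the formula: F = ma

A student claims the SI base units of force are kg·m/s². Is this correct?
Units of each symbol in F = ma:
  m (mass): kg
  a (acceleration): m/s²

Multiplying the contributions: [kg] · [m/s²]
Adding exponents of each base unit: kg: 1, m: 1, s: -2
SI base units of force: kg·m/s²

The claimed units kg·m/s² match the derived units, so the claim is correct.

Answer: Yes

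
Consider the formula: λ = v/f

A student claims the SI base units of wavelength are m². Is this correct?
Units of each symbol in λ = v/f:
  v (wave speed): m/s
  f (frequency): 1/s  → in the denominator, contributes s

Multiplying the contributions: [m/s] · [s]
Adding exponents of each base unit: m: 1
SI base units of wavelength: m

The claimed units m² (exponents m: 2) do not match the derived units m (exponents m: 1), so the claim is incorrect.

Answer: No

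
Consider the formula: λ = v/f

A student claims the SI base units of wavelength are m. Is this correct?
Units of each symbol in λ = v/f:
  v (wave speed): m/s
  f (frequency): 1/s  → in the denominator, contributes s

Multiplying the contributions: [m/s] · [s]
Adding exponents of each base unit: m: 1
SI base units of wavelength: m

The claimed units m match the derived units, so the claim is correct.

Answer: Yes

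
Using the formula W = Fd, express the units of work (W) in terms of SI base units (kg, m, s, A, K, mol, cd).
Units of each symbol in W = Fd:
  F (force): kg·m/s²
  d (displacement): m

Multiplying the contributions: [kg·m/s²] · [m]
Adding exponents of each base unit: kg: 1, m: 2, s: -2
SI base units of work: kg·m²/s²

Answer: kg·m²/s²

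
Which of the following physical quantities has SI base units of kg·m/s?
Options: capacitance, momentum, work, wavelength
Checking the SI base units of each option:
  capacitance (C = Q/V): s⁴·A²/(kg·m²)  ✗
  momentum (p = mv): kg·m/s  ✓ matches
  work (W = Fd): kg·m²/s²  ✗
  wavelength (λ = v/f): m  ✗

Only momentum has units kg·m/s.

Answer: momentum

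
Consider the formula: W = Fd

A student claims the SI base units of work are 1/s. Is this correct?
Units of each symbol in W = Fd:
  F (force): kg·m/s²
  d (displacement): m

Multiplying the contributions: [kg·m/s²] · [m]
Adding exponents of each base unit: kg: 1, m: 2, s: -2
SI base units of work: kg·m²/s²

The claimed units 1/s (exponents s: -1) do not match the derived units kg·m²/s² (exponents kg: 1, m: 2, s: -2), so the claim is incorrect.

Answer: No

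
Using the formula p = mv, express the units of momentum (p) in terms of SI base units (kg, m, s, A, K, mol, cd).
Units of each symbol in p = mv:
  m (mass): kg
  v (velocity): m/s

Multiplying the contributions: [kg] · [m/s]
Adding exponents of each base unit: kg: 1, m: 1, s: -1
SI base units of momentum: kg·m/s

Answer: kg·m/s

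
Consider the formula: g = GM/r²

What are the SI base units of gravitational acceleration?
Units of each symbol in g = GM/r²:
  G (gravitational constant): m³/(kg·s²)
  M (mass): kg
  r (distance): m  → to the power 2 in the denominator, contributes 1/m²

Multiplying the contributions: [m³/(kg·s²)] · [kg] · [1/m²]
Adding exponents of each base unit: m: 1, s: -2
SI base units of gravitational acceleration: m/s²

Answer: m/s²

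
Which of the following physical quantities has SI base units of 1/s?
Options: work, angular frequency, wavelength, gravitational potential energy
Checking the SI base units of each option:
  work (W = Fd): kg·m²/s²  ✗
  angular frequency (ω = 2πf): 1/s  ✓ matches
  wavelength (λ = v/f): m  ✗
  gravitational potential energy (U = -GMm/r): kg·m²/s²  ✗

Only angular frequency has units 1/s.

Answer: angular frequency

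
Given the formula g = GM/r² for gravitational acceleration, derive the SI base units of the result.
Units of each symbol in g = GM/r²:
  G (gravitational constant): m³/(kg·s²)
  M (mass): kg
  r (distance): m  → to the power 2 in the denominator, contributes 1/m²

Multiplying the contributions: [m³/(kg·s²)] · [kg] · [1/m²]
Adding exponents of each base unit: m: 1, s: -2
SI base units of gravitational acceleration: m/s²

Answer: m/s²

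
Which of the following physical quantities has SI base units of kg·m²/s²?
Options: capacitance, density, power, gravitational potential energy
Checking the SI base units of each option:
  capacitance (C = Q/V): s⁴·A²/(kg·m²)  ✗
  density (ρ = m/V): kg/m³  ✗
  power (P = W/t): kg·m²/s³  ✗
  gravitational potential energy (U = -GMm/r): kg·m²/s²  ✓ matches

Only gravitational potential energy has units kg·m²/s².

Answer: gravitational potential energy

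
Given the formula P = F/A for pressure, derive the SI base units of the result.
Units of each symbol in P = F/A:
  F (force): kg·m/s²
  A (area): m²  → in the denominator, contributes 1/m²

Multiplying the contributions: [kg·m/s²] · [1/m²]
Adding exponents of each base unit: kg: 1, m: -1, s: -2
SI base units of pressure: kg/(m·s²)

Answer: kg/(m·s²)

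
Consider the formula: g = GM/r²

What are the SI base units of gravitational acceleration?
Units of each symbol in g = GM/r²:
  G (gravitational constant): m³/(kg·s²)
  M (mass): kg
  r (distance): m  → to the power 2 in the denominator, contributes 1/m²

Multiplying the contributions: [m³/(kg·s²)] · [kg] · [1/m²]
Adding exponents of each base unit: m: 1, s: -2
SI base units of gravitational acceleration: m/s²

Answer: m/s²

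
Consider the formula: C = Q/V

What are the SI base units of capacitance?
Units of each symbol in C = Q/V:
  Q (charge, in coulombs): s·A
  V (voltage, in volts): kg·m²/(s³·A)  → in the denominator, contributes s³·A/(kg·m²)

Multiplying the contributions: [s·A] · [s³·A/(kg·m²)]
Adding exponents of each base unit: kg: -1, m: -2, s: 4, A: 2
SI base units of capacitance: s⁴·A²/(kg·m²)

Answer: s⁴·A²/(kg·m²)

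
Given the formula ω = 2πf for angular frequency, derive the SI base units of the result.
Units of each symbol in ω = 2πf:
  f (frequency): 1/s
  The factor 2π is dimensionless.

Multiplying the contributions: [1/s]
Adding exponents of each base unit: s: -1
SI base units of angular frequency: 1/s

Answer: 1/s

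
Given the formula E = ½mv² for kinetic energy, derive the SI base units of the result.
Units of each symbol in E = ½mv²:
  m (mass): kg
  v (speed): m/s  → to the power 2, contributes m²/s²
  The factor ½ is dimensionless.

Multiplying the contributions: [kg] · [m²/s²]
Adding exponents of each base unit: kg: 1, m: 2, s: -2
SI base units of kinetic energy: kg·m²/s²

Answer: kg·m²/s²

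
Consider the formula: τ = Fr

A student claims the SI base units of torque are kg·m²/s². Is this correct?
Units of each symbol in τ = Fr:
  F (force): kg·m/s²
  r (lever arm): m

Multiplying the contributions: [kg·m/s²] · [m]
Adding exponents of each base unit: kg: 1, m: 2, s: -2
SI base units of torque: kg·m²/s²

The claimed units kg·m²/s² match the derived units, so the claim is correct.

Answer: Yes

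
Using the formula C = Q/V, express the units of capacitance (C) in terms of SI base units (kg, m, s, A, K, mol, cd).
Units of each symbol in C = Q/V:
  Q (charge, in coulombs): s·A
  V (voltage, in volts): kg·m²/(s³·A)  → in the denominator, contributes s³·A/(kg·m²)

Multiplying the contributions: [s·A] · [s³·A/(kg·m²)]
Adding exponents of each base unit: kg: -1, m: -2, s: 4, A: 2
SI base units of capacitance: s⁴·A²/(kg·m²)

Answer: s⁴·A²/(kg·m²)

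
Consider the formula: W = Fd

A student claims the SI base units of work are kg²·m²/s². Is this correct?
Units of each symbol in W = Fd:
  F (force): kg·m/s²
  d (displacement): m

Multiplying the contributions: [kg·m/s²] · [m]
Adding exponents of each base unit: kg: 1, m: 2, s: -2
SI base units of work: kg·m²/s²

The claimed units kg²·m²/s² (exponents kg: 2, m: 2, s: -2) do not match the derived units kg·m²/s² (exponents kg: 1, m: 2, s: -2), so the claim is incorrect.

Answer: No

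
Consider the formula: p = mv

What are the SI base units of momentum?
Units of each symbol in p = mv:
  m (mass): kg
  v (velocity): m/s

Multiplying the contributions: [kg] · [m/s]
Adding exponents of each base unit: kg: 1, m: 1, s: -1
SI base units of momentum: kg·m/s

Answer: kg·m/s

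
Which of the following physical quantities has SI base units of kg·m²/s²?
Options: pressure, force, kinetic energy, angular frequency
Checking the SI base units of each option:
  pressure (P = F/A): kg/(m·s²)  ✗
  force (F = ma): kg·m/s²  ✗
  kinetic energy (E = ½mv²): kg·m²/s²  ✓ matches
  angular frequency (ω = 2πf): 1/s  ✗

Only kinetic energy has units kg·m²/s².

Answer: kinetic energy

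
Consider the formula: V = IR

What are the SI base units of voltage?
Units of each symbol in V = IR:
  I (current): A
  R (resistance, in ohms): kg·m²/(s³·A²)

Multiplying the contributions: [A] · [kg·m²/(s³·A²)]
Adding exponents of each base unit: kg: 1, m: 2, s: -3, A: -1
SI base units of voltage: kg·m²/(s³·A)

Answer: kg·m²/(s³·A)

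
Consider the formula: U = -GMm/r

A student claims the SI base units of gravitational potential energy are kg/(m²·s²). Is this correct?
Units of each symbol in U = -GMm/r:
  G (gravitational constant): m³/(kg·s²)
  M (mass): kg
  m (mass): kg
  r (distance): m  → in the denominator, contributes 1/m
  The minus sign does not affect the units.

Multiplying the contributions: [m³/(kg·s²)] · [kg] · [kg] · [1/m]
Adding exponents of each base unit: kg: 1, m: 2, s: -2
SI base units of gravitational potential energy: kg·m²/s²

The claimed units kg/(m²·s²) (exponents kg: 1, m: -2, s: -2) do not match the derived units kg·m²/s² (exponents kg: 1, m: 2, s: -2), so the claim is incorrect.

Answer: No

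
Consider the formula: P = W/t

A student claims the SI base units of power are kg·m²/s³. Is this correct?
Units of each symbol in P = W/t:
  W (work): kg·m²/s²
  t (time): s  → in the denominator, contributes 1/s

Multiplying the contributions: [kg·m²/s²] · [1/s]
Adding exponents of each base unit: kg: 1, m: 2, s: -3
SI base units of power: kg·m²/s³

The claimed units kg·m²/s³ match the derived units, so the claim is correct.

Answer: Yes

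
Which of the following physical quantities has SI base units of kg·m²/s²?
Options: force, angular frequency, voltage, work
Checking the SI base units of each option:
  force (F = ma): kg·m/s²  ✗
  angular frequency (ω = 2πf): 1/s  ✗
  voltage (V = IR): kg·m²/(s³·A)  ✗
  work (W = Fd): kg·m²/s²  ✓ matches

Only work has units kg·m²/s².

Answer: work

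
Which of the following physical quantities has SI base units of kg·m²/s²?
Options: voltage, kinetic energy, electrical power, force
Checking the SI base units of each option:
  voltage (V = IR): kg·m²/(s³·A)  ✗
  kinetic energy (E = ½mv²): kg·m²/s²  ✓ matches
  electrical power (P = IV): kg·m²/s³  ✗
  force (F = ma): kg·m/s²  ✗

Only kinetic energy has units kg·m²/s².

Answer: kinetic energy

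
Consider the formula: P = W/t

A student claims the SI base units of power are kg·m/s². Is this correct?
Units of each symbol in P = W/t:
  W (work): kg·m²/s²
  t (time): s  → in the denominator, contributes 1/s

Multiplying the contributions: [kg·m²/s²] · [1/s]
Adding exponents of each base unit: kg: 1, m: 2, s: -3
SI base units of power: kg·m²/s³

The claimed units kg·m/s² (exponents kg: 1, m: 1, s: -2) do not match the derived units kg·m²/s³ (exponents kg: 1, m: 2, s: -3), so the claim is incorrect.

Answer: No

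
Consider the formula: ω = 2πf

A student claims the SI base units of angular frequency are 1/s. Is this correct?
Units of each symbol in ω = 2πf:
  f (frequency): 1/s
  The factor 2π is dimensionless.

Multiplying the contributions: [1/s]
Adding exponents of each base unit: s: -1
SI base units of angular frequency: 1/s

The claimed units 1/s match the derived units, so the claim is correct.

Answer: Yes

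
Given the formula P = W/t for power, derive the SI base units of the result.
Units of each symbol in P = W/t:
  W (work): kg·m²/s²
  t (time): s  → in the denominator, contributes 1/s

Multiplying the contributions: [kg·m²/s²] · [1/s]
Adding exponents of each base unit: kg: 1, m: 2, s: -3
SI base units of power: kg·m²/s³

Answer: kg·m²/s³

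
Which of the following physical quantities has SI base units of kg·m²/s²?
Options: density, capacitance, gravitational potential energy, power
Checking the SI base units of each option:
  density (ρ = m/V): kg/m³  ✗
  capacitance (C = Q/V): s⁴·A²/(kg·m²)  ✗
  gravitational potential energy (U = -GMm/r): kg·m²/s²  ✓ matches
  power (P = W/t): kg·m²/s³  ✗

Only gravitational potential energy has units kg·m²/s².

Answer: gravitational potential energy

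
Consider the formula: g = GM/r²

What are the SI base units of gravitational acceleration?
Units of each symbol in g = GM/r²:
  G (gravitational constant): m³/(kg·s²)
  M (mass): kg
  r (distance): m  → to the power 2 in the denominator, contributes 1/m²

Multiplying the contributions: [m³/(kg·s²)] · [kg] · [1/m²]
Adding exponents of each base unit: m: 1, s: -2
SI base units of gravitational acceleration: m/s²

Answer: m/s²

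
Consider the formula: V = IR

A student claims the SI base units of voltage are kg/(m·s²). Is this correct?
Units of each symbol in V = IR:
  I (current): A
  R (resistance, in ohms): kg·m²/(s³·A²)

Multiplying the contributions: [A] · [kg·m²/(s³·A²)]
Adding exponents of each base unit: kg: 1, m: 2, s: -3, A: -1
SI base units of voltage: kg·m²/(s³·A)

The claimed units kg/(m·s²) (exponents kg: 1, m: -1, s: -2) do not match the derived units kg·m²/(s³·A) (exponents kg: 1, m: 2, s: -3, A: -1), so the claim is incorrect.

Answer: No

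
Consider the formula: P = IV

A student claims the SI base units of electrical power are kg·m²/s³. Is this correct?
Units of each symbol in P = IV:
  I (current): A
  V (voltage, in volts): kg·m²/(s³·A)

Multiplying the contributions: [A] · [kg·m²/(s³·A)]
Adding exponents of each base unit: kg: 1, m: 2, s: -3
SI base units of electrical power: kg·m²/s³

The claimed units kg·m²/s³ match the derived units, so the claim is correct.

Answer: Yes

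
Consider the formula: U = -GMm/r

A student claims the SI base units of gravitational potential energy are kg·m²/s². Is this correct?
Units of each symbol in U = -GMm/r:
  G (gravitational constant): m³/(kg·s²)
  M (mass): kg
  m (mass): kg
  r (distance): m  → in the denominator, contributes 1/m
  The minus sign does not affect the units.

Multiplying the contributions: [m³/(kg·s²)] · [kg] · [kg] · [1/m]
Adding exponents of each base unit: kg: 1, m: 2, s: -2
SI base units of gravitational potential energy: kg·m²/s²

The claimed units kg·m²/s² match the derived units, so the claim is correct.

Answer: Yes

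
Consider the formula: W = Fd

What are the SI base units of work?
Units of each symbol in W = Fd:
  F (force): kg·m/s²
  d (displacement): m

Multiplying the contributions: [kg·m/s²] · [m]
Adding exponents of each base unit: kg: 1, m: 2, s: -2
SI base units of work: kg·m²/s²

Answer: kg·m²/s²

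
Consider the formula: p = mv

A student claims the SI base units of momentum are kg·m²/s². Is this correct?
Units of each symbol in p = mv:
  m (mass): kg
  v (velocity): m/s

Multiplying the contributions: [kg] · [m/s]
Adding exponents of each base unit: kg: 1, m: 1, s: -1
SI base units of momentum: kg·m/s

The claimed units kg·m²/s² (exponents kg: 1, m: 2, s: -2) do not match the derived units kg·m/s (exponents kg: 1, m: 1, s: -1), so the claim is incorrect.

Answer: No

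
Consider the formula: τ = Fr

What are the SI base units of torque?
Units of each symbol in τ = Fr:
  F (force): kg·m/s²
  r (lever arm): m

Multiplying the contributions: [kg·m/s²] · [m]
Adding exponents of each base unit: kg: 1, m: 2, s: -2
SI base units of torque: kg·m²/s²

Answer: kg·m²/s²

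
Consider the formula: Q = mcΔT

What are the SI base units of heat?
Units of each symbol in Q = mcΔT:
  m (mass): kg
  c (specific heat capacity, in J/(kg·K)): m²/(s²·K)
  ΔT (temperature change): K

Multiplying the contributions: [kg] · [m²/(s²·K)] · [K]
Adding exponents of each base unit: kg: 1, m: 2, s: -2
SI base units of heat: kg·m²/s²

Answer: kg·m²/s²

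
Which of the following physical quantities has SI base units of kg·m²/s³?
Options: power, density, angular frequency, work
Checking the SI base units of each option:
  power (P = W/t): kg·m²/s³  ✓ matches
  density (ρ = m/V): kg/m³  ✗
  angular frequency (ω = 2πf): 1/s  ✗
  work (W = Fd): kg·m²/s²  ✗

Only power has units kg·m²/s³.

Answer: power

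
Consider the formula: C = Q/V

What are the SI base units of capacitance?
Units of each symbol in C = Q/V:
  Q (charge, in coulombs): s·A
  V (voltage, in volts): kg·m²/(s³·A)  → in the denominator, contributes s³·A/(kg·m²)

Multiplying the contributions: [s·A] · [s³·A/(kg·m²)]
Adding exponents of each base unit: kg: -1, m: -2, s: 4, A: 2
SI base units of capacitance: s⁴·A²/(kg·m²)

Answer: s⁴·A²/(kg·m²)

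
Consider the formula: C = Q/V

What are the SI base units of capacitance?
Units of each symbol in C = Q/V:
  Q (charge, in coulombs): s·A
  V (voltage, in volts): kg·m²/(s³·A)  → in the denominator, contributes s³·A/(kg·m²)

Multiplying the contributions: [s·A] · [s³·A/(kg·m²)]
Adding exponents of each base unit: kg: -1, m: -2, s: 4, A: 2
SI base units of capacitance: s⁴·A²/(kg·m²)

Answer: s⁴·A²/(kg·m²)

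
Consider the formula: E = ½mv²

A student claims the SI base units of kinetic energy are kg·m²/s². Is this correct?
Units of each symbol in E = ½mv²:
  m (mass): kg
  v (speed): m/s  → to the power 2, contributes m²/s²
  The factor ½ is dimensionless.

Multiplying the contributions: [kg] · [m²/s²]
Adding exponents of each base unit: kg: 1, m: 2, s: -2
SI base units of kinetic energy: kg·m²/s²

The claimed units kg·m²/s² match the derived units, so the claim is correct.

Answer: Yes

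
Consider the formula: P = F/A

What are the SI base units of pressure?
Units of each symbol in P = F/A:
  F (force): kg·m/s²
  A (area): m²  → in the denominator, contributes 1/m²

Multiplying the contributions: [kg·m/s²] · [1/m²]
Adding exponents of each base unit: kg: 1, m: -1, s: -2
SI base units of pressure: kg/(m·s²)

Answer: kg/(m·s²)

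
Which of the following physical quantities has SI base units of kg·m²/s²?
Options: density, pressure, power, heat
Checking the SI base units of each option:
  density (ρ = m/V): kg/m³  ✗
  pressure (P = F/A): kg/(m·s²)  ✗
  power (P = W/t): kg·m²/s³  ✗
  heat (Q = mcΔT): kg·m²/s²  ✓ matches

Only heat has units kg·m²/s².

Answer: heat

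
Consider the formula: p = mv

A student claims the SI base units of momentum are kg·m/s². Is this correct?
Units of each symbol in p = mv:
  m (mass): kg
  v (velocity): m/s

Multiplying the contributions: [kg] · [m/s]
Adding exponents of each base unit: kg: 1, m: 1, s: -1
SI base units of momentum: kg·m/s

The claimed units kg·m/s² (exponents kg: 1, m: 1, s: -2) do not match the derived units kg·m/s (exponents kg: 1, m: 1, s: -1), so the claim is incorrect.

Answer: No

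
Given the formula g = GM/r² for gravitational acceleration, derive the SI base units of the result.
Units of each symbol in g = GM/r²:
  G (gravitational constant): m³/(kg·s²)
  M (mass): kg
  r (distance): m  → to the power 2 in the denominator, contributes 1/m²

Multiplying the contributions: [m³/(kg·s²)] · [kg] · [1/m²]
Adding exponents of each base unit: m: 1, s: -2
SI base units of gravitational acceleration: m/s²

Answer: m/s²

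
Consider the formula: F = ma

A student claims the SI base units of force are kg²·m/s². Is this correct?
Units of each symbol in F = ma:
  m (mass): kg
  a (acceleration): m/s²

Multiplying the contributions: [kg] · [m/s²]
Adding exponents of each base unit: kg: 1, m: 1, s: -2
SI base units of force: kg·m/s²

The claimed units kg²·m/s² (exponents kg: 2, m: 1, s: -2) do not match the derived units kg·m/s² (exponents kg: 1, m: 1, s: -2), so the claim is incorrect.

Answer: No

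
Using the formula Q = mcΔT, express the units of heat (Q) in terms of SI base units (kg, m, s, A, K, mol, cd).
Units of each symbol in Q = mcΔT:
  m (mass): kg
  c (specific heat capacity, in J/(kg·K)): m²/(s²·K)
  ΔT (temperature change): K

Multiplying the contributions: [kg] · [m²/(s²·K)] · [K]
Adding exponents of each base unit: kg: 1, m: 2, s: -2
SI base units of heat: kg·m²/s²

Answer: kg·m²/s²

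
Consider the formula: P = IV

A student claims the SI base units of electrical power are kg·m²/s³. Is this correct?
Units of each symbol in P = IV:
  I (current): A
  V (voltage, in volts): kg·m²/(s³·A)

Multiplying the contributions: [A] · [kg·m²/(s³·A)]
Adding exponents of each base unit: kg: 1, m: 2, s: -3
SI base units of electrical power: kg·m²/s³

The claimed units kg·m²/s³ match the derived units, so the claim is correct.

Answer: Yes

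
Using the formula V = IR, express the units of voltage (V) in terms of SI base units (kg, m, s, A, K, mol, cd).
Units of each symbol in V = IR:
  I (current): A
  R (resistance, in ohms): kg·m²/(s³·A²)

Multiplying the contributions: [A] · [kg·m²/(s³·A²)]
Adding exponents of each base unit: kg: 1, m: 2, s: -3, A: -1
SI base units of voltage: kg·m²/(s³·A)

Answer: kg·m²/(s³·A)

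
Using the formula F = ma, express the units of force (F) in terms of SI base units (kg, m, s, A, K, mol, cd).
Units of each symbol in F = ma:
  m (mass): kg
  a (acceleration): m/s²

Multiplying the contributions: [kg] · [m/s²]
Adding exponents of each base unit: kg: 1, m: 1, s: -2
SI base units of force: kg·m/s²

Answer: kg·m/s²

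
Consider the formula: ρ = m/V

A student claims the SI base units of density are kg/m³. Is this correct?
Units of each symbol in ρ = m/V:
  m (mass): kg
  V (volume): m³  → in the denominator, contributes 1/m³

Multiplying the contributions: [kg] · [1/m³]
Adding exponents of each base unit: kg: 1, m: -3
SI base units of density: kg/m³

The claimed units kg/m³ match the derived units, so the claim is correct.

Answer: Yes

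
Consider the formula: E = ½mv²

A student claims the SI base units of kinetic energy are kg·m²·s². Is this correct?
Units of each symbol in E = ½mv²:
  m (mass): kg
  v (speed): m/s  → to the power 2, contributes m²/s²
  The factor ½ is dimensionless.

Multiplying the contributions: [kg] · [m²/s²]
Adding exponents of each base unit: kg: 1, m: 2, s: -2
SI base units of kinetic energy: kg·m²/s²

The claimed units kg·m²·s² (exponents kg: 1, m: 2, s: 2) do not match the derived units kg·m²/s² (exponents kg: 1, m: 2, s: -2), so the claim is incorrect.

Answer: No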